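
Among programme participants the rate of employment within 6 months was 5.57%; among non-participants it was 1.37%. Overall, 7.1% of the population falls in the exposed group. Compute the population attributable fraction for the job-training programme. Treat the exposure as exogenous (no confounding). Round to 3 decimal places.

p₁ = 0.0557, p₀ = 0.0137.
Overall risk P(Y=1) = π·p₁ + (1−π)·p₀ = 0.071×0.0557 + 0.929×0.0137 = 0.016682.
Under exogeneity, PAF = [P(Y=1) − p₀] / P(Y=1).
PAF = (0.016682 − 0.0137) / 0.016682 ≈ 0.1788

PAF ≈ 0.179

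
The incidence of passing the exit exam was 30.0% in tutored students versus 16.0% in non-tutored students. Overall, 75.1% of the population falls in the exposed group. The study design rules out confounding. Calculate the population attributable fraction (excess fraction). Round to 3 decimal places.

p₁ = 0.3, p₀ = 0.16.
Overall risk P(Y=1) = π·p₁ + (1−π)·p₀ = 0.751×0.3 + 0.249×0.16 = 0.26514.
Under exogeneity, PAF = [P(Y=1) − p₀] / P(Y=1).
PAF = (0.26514 − 0.16) / 0.26514 ≈ 0.3965

PAF ≈ 0.397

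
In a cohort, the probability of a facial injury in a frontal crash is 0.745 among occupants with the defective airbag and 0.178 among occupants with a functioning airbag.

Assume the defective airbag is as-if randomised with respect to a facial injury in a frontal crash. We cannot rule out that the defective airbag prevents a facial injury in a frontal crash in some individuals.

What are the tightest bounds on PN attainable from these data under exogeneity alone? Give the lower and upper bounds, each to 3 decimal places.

0.761 ≤ PN ≤ 1.000

Let p₁ = 0.745, p₀ = 0.178.
Under exogeneity alone the bounds on PN are max{0,(p₁−p₀)/p₁} ≤ PN ≤ min{1,(1−p₀)/p₁}.
  lower = (p₁ − p₀)/p₁ = 0.567 / 0.745 ≈ 0.7611
  upper = min{1, (1 − p₀)/p₁} = 0.822 / 0.745 ≈ 1.1034 → capped at 1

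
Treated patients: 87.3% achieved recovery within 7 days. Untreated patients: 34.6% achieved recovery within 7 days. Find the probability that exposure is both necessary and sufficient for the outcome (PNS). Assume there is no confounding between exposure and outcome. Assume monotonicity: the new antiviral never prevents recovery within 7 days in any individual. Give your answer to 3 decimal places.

p₁ = 0.873, p₀ = 0.346.
Under exogeneity and monotonicity, PNS = p₁ − p₀.
PNS = 0.873 − 0.346 = 0.527

PNS ≈ 0.527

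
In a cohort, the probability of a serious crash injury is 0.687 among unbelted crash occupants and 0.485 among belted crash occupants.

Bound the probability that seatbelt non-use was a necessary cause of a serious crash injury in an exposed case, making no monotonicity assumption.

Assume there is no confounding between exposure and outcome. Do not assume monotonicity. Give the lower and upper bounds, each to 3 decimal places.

0.294 ≤ PN ≤ 0.750

Let p₁ = 0.687, p₀ = 0.485.
Under exogeneity alone the bounds on PN are max{0,(p₁−p₀)/p₁} ≤ PN ≤ min{1,(1−p₀)/p₁}.
  lower = (p₁ − p₀)/p₁ = 0.202 / 0.687 ≈ 0.2940
  upper = min{1, (1 − p₀)/p₁} = 0.515 / 0.687 ≈ 0.7496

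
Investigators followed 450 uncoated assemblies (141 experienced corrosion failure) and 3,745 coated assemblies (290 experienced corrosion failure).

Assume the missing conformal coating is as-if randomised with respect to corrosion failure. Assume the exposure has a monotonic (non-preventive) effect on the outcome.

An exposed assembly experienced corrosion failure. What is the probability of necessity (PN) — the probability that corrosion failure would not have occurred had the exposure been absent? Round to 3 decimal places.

p₁ = P(outcome | exposed) = 141/450 = 0.31333
p₀ = P(outcome | unexposed) = 290/3745 = 0.077437
Under exogeneity and monotonicity, PN = (p₁ − p₀) / p₁.
PN = (0.31333 − 0.077437) / 0.31333 = 0.2359 / 0.31333 ≈ 0.7529

PN ≈ 0.753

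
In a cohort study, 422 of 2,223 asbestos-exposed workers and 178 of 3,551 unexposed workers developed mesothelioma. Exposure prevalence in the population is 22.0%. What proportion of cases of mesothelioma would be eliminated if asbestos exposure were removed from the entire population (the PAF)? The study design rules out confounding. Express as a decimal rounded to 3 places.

p₁ = P(outcome | exposed) = 422/2223 = 0.18983
p₀ = P(outcome | unexposed) = 178/3551 = 0.050127
Overall risk P(Y=1) = π·p₁ + (1−π)·p₀ = 0.22×0.18983 + 0.78×0.050127 = 0.080862.
Under exogeneity, PAF = [P(Y=1) − p₀] / P(Y=1).
PAF = (0.080862 − 0.050127) / 0.080862 ≈ 0.3801

PAF ≈ 0.380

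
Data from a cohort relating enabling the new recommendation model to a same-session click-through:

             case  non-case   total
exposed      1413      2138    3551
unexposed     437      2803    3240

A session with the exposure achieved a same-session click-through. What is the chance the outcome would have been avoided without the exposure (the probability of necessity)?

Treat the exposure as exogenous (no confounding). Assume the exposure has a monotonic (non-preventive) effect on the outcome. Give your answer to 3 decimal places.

PN ≈ 0.661

p₁ = P(outcome | exposed) = 1413/3551 = 0.39792
p₀ = P(outcome | unexposed) = 437/3240 = 0.13488
Under exogeneity and monotonicity, PN = (p₁ − p₀)/p₁.
PN = (0.39792 − 0.13488) / 0.39792 ≈ 0.6610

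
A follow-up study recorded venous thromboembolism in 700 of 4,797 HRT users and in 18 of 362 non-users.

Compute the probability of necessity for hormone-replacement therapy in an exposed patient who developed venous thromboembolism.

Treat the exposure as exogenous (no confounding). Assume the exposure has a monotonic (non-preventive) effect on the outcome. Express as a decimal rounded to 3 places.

PN ≈ 0.659

p₁ = P(outcome | exposed) = 700/4797 = 0.14592
p₀ = P(outcome | unexposed) = 18/362 = 0.049724
Under exogeneity and monotonicity, PN = (p₁ − p₀) / p₁.
PN = (0.14592 − 0.049724) / 0.14592 = 0.096201 / 0.14592 ≈ 0.6593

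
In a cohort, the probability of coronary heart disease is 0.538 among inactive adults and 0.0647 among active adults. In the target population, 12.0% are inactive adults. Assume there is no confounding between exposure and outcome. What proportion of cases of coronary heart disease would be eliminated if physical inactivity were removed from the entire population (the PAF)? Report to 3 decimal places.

Let p₁ = 0.538, p₀ = 0.0647.
Overall risk P(Y=1) = π·p₁ + (1−π)·p₀ = 0.12×0.538 + 0.88×0.0647 = 0.1215.
Under exogeneity, PAF = [P(Y=1) − p₀] / P(Y=1).
PAF = (0.1215 − 0.0647) / 0.1215 ≈ 0.4675

PAF ≈ 0.467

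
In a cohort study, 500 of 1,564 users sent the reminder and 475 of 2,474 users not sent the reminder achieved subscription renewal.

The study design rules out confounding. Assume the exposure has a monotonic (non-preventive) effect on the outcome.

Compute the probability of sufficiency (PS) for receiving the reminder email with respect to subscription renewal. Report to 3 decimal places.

p₁ = P(outcome | exposed) = 500/1564 = 0.31969
p₀ = P(outcome | unexposed) = 475/2474 = 0.192
Under exogeneity and monotonicity, PS = (p₁ − p₀) / (1 − p₀).
PS = (0.31969 − 0.192) / (1 − 0.192) = 0.1277 / 0.808 ≈ 0.1580

PS ≈ 0.158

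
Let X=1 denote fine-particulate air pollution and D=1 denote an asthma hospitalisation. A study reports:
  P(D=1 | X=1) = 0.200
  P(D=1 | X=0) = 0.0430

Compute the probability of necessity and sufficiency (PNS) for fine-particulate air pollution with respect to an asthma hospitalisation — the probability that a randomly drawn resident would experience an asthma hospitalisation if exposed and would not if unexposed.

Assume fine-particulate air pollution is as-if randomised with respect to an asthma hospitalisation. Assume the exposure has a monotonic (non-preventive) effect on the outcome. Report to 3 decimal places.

PNS ≈ 0.157

Let p₁ = 0.2, p₀ = 0.043.
Under exogeneity and monotonicity, PNS = p₁ − p₀.
PNS = 0.2 − 0.043 = 0.157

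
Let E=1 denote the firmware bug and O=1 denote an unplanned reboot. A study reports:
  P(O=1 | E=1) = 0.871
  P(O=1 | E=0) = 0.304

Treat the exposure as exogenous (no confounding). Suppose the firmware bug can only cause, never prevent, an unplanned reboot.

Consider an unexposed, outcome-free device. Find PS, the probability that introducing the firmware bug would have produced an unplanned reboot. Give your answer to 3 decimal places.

PS ≈ 0.815

Let p₁ = 0.871, p₀ = 0.304.
Under exogeneity and monotonicity, PS = (p₁ − p₀) / (1 − p₀).
PS = (0.871 − 0.304) / (1 − 0.304) = 0.567 / 0.696 ≈ 0.8147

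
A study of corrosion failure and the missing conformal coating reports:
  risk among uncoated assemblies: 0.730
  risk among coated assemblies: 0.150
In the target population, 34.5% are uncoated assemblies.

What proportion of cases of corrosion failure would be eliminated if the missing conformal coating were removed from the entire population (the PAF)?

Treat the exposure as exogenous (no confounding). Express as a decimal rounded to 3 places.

Let p₁ = 0.73, p₀ = 0.15.
Overall risk P(Y=1) = π·p₁ + (1−π)·p₀ = 0.345×0.73 + 0.655×0.15 = 0.3501.
Under exogeneity, PAF = [P(Y=1) − p₀] / P(Y=1).
PAF = (0.3501 − 0.15) / 0.3501 ≈ 0.5716

PAF ≈ 0.572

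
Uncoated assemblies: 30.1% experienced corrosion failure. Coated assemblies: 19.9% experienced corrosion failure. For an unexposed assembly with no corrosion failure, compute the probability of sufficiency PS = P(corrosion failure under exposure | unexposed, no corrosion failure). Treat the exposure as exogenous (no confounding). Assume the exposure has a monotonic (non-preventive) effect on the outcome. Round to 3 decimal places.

p₁ = 0.301, p₀ = 0.199.
Under exogeneity and monotonicity, PS = (p₁ − p₀) / (1 − p₀).
PS = (0.301 − 0.199) / (1 − 0.199) = 0.102 / 0.801 ≈ 0.1273

PS ≈ 0.127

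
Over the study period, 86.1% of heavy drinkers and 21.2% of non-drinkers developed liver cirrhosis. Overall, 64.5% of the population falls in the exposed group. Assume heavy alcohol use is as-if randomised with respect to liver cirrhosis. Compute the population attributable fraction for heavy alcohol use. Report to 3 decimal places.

PAF ≈ 0.664

p₁ = 0.861, p₀ = 0.212.
Overall risk P(Y=1) = π·p₁ + (1−π)·p₀ = 0.645×0.861 + 0.355×0.212 = 0.6306.
Under exogeneity, PAF = [P(Y=1) − p₀] / P(Y=1).
PAF = (0.6306 − 0.212) / 0.6306 ≈ 0.6638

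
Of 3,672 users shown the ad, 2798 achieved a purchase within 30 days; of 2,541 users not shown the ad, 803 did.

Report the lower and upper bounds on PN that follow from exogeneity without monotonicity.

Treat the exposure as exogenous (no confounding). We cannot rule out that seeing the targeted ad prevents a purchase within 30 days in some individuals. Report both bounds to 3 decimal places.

0.585 ≤ PN ≤ 0.898

p₁ = P(outcome | exposed) = 2798/3672 = 0.76198
p₀ = P(outcome | unexposed) = 803/2541 = 0.31602
Under exogeneity alone the bounds on PN are max{0,(p₁−p₀)/p₁} ≤ PN ≤ min{1,(1−p₀)/p₁}.
  lower = (p₁ − p₀)/p₁ = 0.44597 / 0.76198 ≈ 0.5853
  upper = min{1, (1 − p₀)/p₁} = 0.68398 / 0.76198 ≈ 0.8976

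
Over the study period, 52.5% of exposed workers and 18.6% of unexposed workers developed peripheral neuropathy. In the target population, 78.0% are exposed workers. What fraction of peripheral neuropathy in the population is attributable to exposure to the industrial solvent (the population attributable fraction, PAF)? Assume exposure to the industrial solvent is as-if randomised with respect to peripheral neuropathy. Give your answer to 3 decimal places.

p₁ = 0.525, p₀ = 0.186.
Overall risk P(Y=1) = π·p₁ + (1−π)·p₀ = 0.78×0.525 + 0.22×0.186 = 0.45042.
Under exogeneity, PAF = [P(Y=1) − p₀] / P(Y=1).
PAF = (0.45042 − 0.186) / 0.45042 ≈ 0.5871

PAF ≈ 0.587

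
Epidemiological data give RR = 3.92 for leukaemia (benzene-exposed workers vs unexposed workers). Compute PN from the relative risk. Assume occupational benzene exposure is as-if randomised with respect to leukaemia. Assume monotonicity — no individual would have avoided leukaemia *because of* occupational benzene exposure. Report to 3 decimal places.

Under exogeneity and monotonicity, PN = (RR − 1) / RR = 1 − 1/RR.
PN = (3.92 − 1) / 3.92 = 2.92 / 3.92 ≈ 0.7449

PN ≈ 0.745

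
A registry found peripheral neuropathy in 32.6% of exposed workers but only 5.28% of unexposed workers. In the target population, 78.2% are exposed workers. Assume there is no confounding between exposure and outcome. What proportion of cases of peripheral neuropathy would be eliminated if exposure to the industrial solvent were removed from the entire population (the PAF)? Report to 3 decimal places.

p₁ = 0.326, p₀ = 0.0528.
Overall risk P(Y=1) = π·p₁ + (1−π)·p₀ = 0.782×0.326 + 0.218×0.0528 = 0.26644.
Under exogeneity, PAF = [P(Y=1) − p₀] / P(Y=1).
PAF = (0.26644 − 0.0528) / 0.26644 ≈ 0.8018

PAF ≈ 0.802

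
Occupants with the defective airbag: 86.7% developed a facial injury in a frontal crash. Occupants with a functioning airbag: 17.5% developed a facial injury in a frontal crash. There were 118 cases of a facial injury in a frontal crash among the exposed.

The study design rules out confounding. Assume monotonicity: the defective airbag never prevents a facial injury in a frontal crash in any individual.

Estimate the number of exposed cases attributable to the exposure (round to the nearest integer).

p₁ = 0.867, p₀ = 0.175.
PN = (p₁ − p₀)/p₁ = (0.867 − 0.175) / 0.867 ≈ 0.79815.
Attributable cases ≈ PN × (exposed cases) = 0.79815 × 118 ≈ 94.18.

about 94 cases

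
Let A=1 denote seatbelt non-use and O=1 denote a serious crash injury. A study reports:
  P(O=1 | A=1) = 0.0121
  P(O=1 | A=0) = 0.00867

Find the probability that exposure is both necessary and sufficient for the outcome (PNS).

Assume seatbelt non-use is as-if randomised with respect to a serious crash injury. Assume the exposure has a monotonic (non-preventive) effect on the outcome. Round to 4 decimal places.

Let p₁ = 0.0121, p₀ = 0.00867.
Under exogeneity and monotonicity, PNS = p₁ − p₀.
PNS = 0.0121 − 0.00867 = 0.00343

PNS ≈ 0.0034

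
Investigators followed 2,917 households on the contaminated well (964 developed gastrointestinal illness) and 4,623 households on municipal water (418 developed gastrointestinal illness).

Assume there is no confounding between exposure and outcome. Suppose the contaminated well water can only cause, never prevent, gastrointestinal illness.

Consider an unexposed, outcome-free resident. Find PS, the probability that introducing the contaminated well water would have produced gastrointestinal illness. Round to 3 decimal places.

p₁ = P(outcome | exposed) = 964/2917 = 0.33048
p₀ = P(outcome | unexposed) = 418/4623 = 0.090417
Under exogeneity and monotonicity, PS = (p₁ − p₀) / (1 − p₀).
PS = (0.33048 − 0.090417) / (1 − 0.090417) = 0.24006 / 0.90958 ≈ 0.2639

PS ≈ 0.264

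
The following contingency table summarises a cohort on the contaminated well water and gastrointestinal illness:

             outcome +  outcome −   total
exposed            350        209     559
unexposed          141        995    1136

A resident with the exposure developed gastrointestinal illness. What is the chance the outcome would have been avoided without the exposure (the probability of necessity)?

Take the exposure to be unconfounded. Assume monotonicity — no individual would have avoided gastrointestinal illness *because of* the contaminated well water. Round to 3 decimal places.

PN ≈ 0.802

p₁ = P(outcome | exposed) = 350/559 = 0.62612
p₀ = P(outcome | unexposed) = 141/1136 = 0.12412
Under exogeneity and monotonicity, PN = (p₁ − p₀)/p₁.
PN = (0.62612 − 0.12412) / 0.62612 ≈ 0.8018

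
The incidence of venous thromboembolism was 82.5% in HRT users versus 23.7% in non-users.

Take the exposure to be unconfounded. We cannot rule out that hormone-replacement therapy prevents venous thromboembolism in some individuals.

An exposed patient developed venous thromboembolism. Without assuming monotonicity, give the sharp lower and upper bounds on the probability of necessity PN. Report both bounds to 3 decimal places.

0.713 ≤ PN ≤ 0.925

p₁ = 0.825, p₀ = 0.237.
Under exogeneity alone the bounds on PN are max{0,(p₁−p₀)/p₁} ≤ PN ≤ min{1,(1−p₀)/p₁}.
  lower = (p₁ − p₀)/p₁ = 0.588 / 0.825 ≈ 0.7127
  upper = min{1, (1 − p₀)/p₁} = 0.763 / 0.825 ≈ 0.9248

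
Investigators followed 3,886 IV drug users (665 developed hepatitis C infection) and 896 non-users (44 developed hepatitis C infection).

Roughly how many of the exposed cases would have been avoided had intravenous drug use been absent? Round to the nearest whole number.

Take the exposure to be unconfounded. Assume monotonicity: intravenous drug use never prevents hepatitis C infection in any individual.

p₁ = P(outcome | exposed) = 665/3886 = 0.17113
p₀ = P(outcome | unexposed) = 44/896 = 0.049107
PN = (p₁ − p₀)/p₁ = (0.17113 − 0.049107) / 0.17113 ≈ 0.71304.
Attributable cases ≈ PN × (exposed cases) = 0.71304 × 665 ≈ 474.17.

about 474 cases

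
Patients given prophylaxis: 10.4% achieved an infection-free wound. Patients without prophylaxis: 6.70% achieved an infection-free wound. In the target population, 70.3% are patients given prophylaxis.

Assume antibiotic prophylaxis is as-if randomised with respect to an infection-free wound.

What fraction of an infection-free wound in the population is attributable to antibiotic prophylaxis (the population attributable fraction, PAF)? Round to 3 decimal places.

p₁ = 0.104, p₀ = 0.067.
Overall risk P(Y=1) = π·p₁ + (1−π)·p₀ = 0.703×0.104 + 0.297×0.067 = 0.093011.
Under exogeneity, PAF = [P(Y=1) − p₀] / P(Y=1).
PAF = (0.093011 − 0.067) / 0.093011 ≈ 0.2797

PAF ≈ 0.280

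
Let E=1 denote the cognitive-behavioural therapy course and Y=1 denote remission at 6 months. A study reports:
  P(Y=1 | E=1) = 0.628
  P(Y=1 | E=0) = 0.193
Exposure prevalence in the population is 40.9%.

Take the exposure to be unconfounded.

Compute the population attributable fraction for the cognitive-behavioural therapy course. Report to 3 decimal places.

PAF ≈ 0.480

Let p₁ = 0.628, p₀ = 0.193.
Overall risk P(Y=1) = π·p₁ + (1−π)·p₀ = 0.409×0.628 + 0.591×0.193 = 0.37091.
Under exogeneity, PAF = [P(Y=1) − p₀] / P(Y=1).
PAF = (0.37091 − 0.193) / 0.37091 ≈ 0.4797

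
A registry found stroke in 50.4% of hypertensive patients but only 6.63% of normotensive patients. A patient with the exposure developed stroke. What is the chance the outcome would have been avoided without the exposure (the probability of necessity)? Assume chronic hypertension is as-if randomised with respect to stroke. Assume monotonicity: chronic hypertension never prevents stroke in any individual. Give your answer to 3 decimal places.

p₁ = 0.504, p₀ = 0.0663.
Under exogeneity and monotonicity, PN = (p₁ − p₀) / p₁.
PN = (0.504 − 0.0663) / 0.504 = 0.4377 / 0.504 ≈ 0.8685

PN ≈ 0.868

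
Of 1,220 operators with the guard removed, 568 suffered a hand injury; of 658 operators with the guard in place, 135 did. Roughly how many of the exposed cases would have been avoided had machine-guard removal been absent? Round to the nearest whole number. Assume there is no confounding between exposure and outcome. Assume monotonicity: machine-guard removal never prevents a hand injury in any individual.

about 318 cases

p₁ = P(outcome | exposed) = 568/1220 = 0.46557
p₀ = P(outcome | unexposed) = 135/658 = 0.20517
PN = (p₁ − p₀)/p₁ = (0.46557 − 0.20517) / 0.46557 ≈ 0.55932.
Attributable cases ≈ PN × (exposed cases) = 0.55932 × 568 ≈ 317.70.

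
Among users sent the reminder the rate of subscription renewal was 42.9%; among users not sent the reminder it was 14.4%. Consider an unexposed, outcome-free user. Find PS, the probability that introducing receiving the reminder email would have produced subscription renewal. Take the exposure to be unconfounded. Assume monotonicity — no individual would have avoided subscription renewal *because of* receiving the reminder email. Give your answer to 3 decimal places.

PS ≈ 0.333

p₁ = 0.429, p₀ = 0.144.
Under exogeneity and monotonicity, PS = (p₁ − p₀) / (1 − p₀).
PS = (0.429 − 0.144) / (1 − 0.144) = 0.285 / 0.856 ≈ 0.3329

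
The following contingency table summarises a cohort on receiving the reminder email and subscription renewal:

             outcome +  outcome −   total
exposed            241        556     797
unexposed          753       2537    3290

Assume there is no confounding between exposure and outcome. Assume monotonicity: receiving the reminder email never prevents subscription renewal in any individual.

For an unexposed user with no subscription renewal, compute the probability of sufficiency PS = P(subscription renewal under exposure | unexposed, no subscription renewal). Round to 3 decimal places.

PS ≈ 0.095

p₁ = P(outcome | exposed) = 241/797 = 0.30238
p₀ = P(outcome | unexposed) = 753/3290 = 0.22888
Under exogeneity and monotonicity, PS = (p₁ − p₀)/(1 − p₀).
PS = (0.30238 − 0.22888) / 0.77112 ≈ 0.0953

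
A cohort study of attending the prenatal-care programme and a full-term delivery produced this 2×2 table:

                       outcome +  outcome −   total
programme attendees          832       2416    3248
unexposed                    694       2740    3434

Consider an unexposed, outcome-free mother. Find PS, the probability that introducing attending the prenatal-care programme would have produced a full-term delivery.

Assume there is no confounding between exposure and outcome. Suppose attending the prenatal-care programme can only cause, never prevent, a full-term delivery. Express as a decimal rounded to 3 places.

p₁ = P(outcome | exposed) = 832/3248 = 0.25616
p₀ = P(outcome | unexposed) = 694/3434 = 0.2021
Under exogeneity and monotonicity, PS = (p₁ − p₀) / (1 − p₀).
PS = (0.25616 − 0.2021) / (1 − 0.2021) = 0.054061 / 0.7979 ≈ 0.0678

PS ≈ 0.068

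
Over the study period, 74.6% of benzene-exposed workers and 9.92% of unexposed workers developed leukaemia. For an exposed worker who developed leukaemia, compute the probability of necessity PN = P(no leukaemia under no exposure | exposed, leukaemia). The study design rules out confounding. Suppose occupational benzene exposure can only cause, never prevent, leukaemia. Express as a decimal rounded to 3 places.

p₁ = 0.746, p₀ = 0.0992.
Under exogeneity and monotonicity, PN = (p₁ − p₀) / p₁.
PN = (0.746 − 0.0992) / 0.746 = 0.6468 / 0.746 ≈ 0.8670

PN ≈ 0.867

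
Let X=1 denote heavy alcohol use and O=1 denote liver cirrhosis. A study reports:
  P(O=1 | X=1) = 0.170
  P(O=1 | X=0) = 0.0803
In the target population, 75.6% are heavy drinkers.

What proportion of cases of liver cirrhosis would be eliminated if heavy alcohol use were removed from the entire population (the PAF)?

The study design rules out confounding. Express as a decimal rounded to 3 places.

Let p₁ = 0.17, p₀ = 0.0803.
Overall risk P(Y=1) = π·p₁ + (1−π)·p₀ = 0.756×0.17 + 0.244×0.0803 = 0.14811.
Under exogeneity, PAF = [P(Y=1) − p₀] / P(Y=1).
PAF = (0.14811 − 0.0803) / 0.14811 ≈ 0.4578

PAF ≈ 0.458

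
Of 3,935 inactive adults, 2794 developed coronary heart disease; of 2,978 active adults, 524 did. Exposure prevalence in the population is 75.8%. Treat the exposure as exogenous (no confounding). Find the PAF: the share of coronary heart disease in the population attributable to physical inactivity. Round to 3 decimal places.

p₁ = P(outcome | exposed) = 2794/3935 = 0.71004
p₀ = P(outcome | unexposed) = 524/2978 = 0.17596
Overall risk P(Y=1) = π·p₁ + (1−π)·p₀ = 0.758×0.71004 + 0.242×0.17596 = 0.58079.
Under exogeneity, PAF = [P(Y=1) − p₀] / P(Y=1).
PAF = (0.58079 − 0.17596) / 0.58079 ≈ 0.6970

PAF ≈ 0.697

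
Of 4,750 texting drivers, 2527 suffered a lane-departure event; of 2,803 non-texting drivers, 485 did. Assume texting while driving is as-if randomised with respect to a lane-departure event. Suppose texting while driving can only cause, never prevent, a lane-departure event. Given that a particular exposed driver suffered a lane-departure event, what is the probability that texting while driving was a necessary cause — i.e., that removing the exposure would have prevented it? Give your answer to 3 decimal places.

p₁ = P(outcome | exposed) = 2527/4750 = 0.532
p₀ = P(outcome | unexposed) = 485/2803 = 0.17303
Under exogeneity and monotonicity, PN = (p₁ − p₀) / p₁.
PN = (0.532 − 0.17303) / 0.532 = 0.35897 / 0.532 ≈ 0.6748

PN ≈ 0.675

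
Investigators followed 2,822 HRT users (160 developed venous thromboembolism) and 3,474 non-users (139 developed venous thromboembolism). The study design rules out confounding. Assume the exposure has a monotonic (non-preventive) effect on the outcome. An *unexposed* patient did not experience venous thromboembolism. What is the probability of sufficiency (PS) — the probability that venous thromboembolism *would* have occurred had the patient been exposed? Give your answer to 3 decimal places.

p₁ = P(outcome | exposed) = 160/2822 = 0.056697
p₀ = P(outcome | unexposed) = 139/3474 = 0.040012
Under exogeneity and monotonicity, PS = (p₁ − p₀) / (1 − p₀).
PS = (0.056697 − 0.040012) / (1 − 0.040012) = 0.016686 / 0.95999 ≈ 0.0174

PS ≈ 0.017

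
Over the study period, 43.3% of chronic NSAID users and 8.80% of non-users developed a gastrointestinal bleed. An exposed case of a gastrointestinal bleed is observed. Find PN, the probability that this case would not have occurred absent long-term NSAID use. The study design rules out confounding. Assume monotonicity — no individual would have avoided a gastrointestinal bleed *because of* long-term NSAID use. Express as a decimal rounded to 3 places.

PN ≈ 0.797

p₁ = 0.433, p₀ = 0.088.
Under exogeneity and monotonicity, PN = (p₁ − p₀) / p₁.
PN = (0.433 − 0.088) / 0.433 = 0.345 / 0.433 ≈ 0.7968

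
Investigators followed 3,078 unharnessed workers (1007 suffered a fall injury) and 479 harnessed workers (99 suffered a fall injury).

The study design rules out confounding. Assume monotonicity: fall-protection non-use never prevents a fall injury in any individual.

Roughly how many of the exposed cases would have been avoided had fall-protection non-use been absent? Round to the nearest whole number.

about 371 cases

p₁ = P(outcome | exposed) = 1007/3078 = 0.32716
p₀ = P(outcome | unexposed) = 99/479 = 0.20668
PN = (p₁ − p₀)/p₁ = (0.32716 − 0.20668) / 0.32716 ≈ 0.36826.
Attributable cases ≈ PN × (exposed cases) = 0.36826 × 1007 ≈ 370.84.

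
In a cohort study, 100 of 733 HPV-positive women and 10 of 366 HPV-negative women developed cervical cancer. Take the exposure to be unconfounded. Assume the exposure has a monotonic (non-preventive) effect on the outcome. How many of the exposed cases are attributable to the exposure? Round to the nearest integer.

about 80 cases

p₁ = P(outcome | exposed) = 100/733 = 0.13643
p₀ = P(outcome | unexposed) = 10/366 = 0.027322
PN = (p₁ − p₀)/p₁ = (0.13643 − 0.027322) / 0.13643 ≈ 0.79973.
Attributable cases ≈ PN × (exposed cases) = 0.79973 × 100 ≈ 79.97.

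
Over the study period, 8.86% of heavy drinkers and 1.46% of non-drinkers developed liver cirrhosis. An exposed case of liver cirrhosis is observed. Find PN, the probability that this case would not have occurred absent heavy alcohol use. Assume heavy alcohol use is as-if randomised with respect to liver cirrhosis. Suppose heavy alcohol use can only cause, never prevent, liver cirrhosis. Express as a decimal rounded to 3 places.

PN ≈ 0.835

p₁ = 0.0886, p₀ = 0.0146.
Under exogeneity and monotonicity, PN = (p₁ − p₀) / p₁.
PN = (0.0886 − 0.0146) / 0.0886 = 0.074 / 0.0886 ≈ 0.8352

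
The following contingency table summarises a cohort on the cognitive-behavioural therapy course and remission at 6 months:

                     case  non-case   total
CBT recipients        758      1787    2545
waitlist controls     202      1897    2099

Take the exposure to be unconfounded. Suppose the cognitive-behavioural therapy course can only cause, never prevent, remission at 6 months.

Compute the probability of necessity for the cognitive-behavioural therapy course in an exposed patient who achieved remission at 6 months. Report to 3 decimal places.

PN ≈ 0.677

p₁ = P(outcome | exposed) = 758/2545 = 0.29784
p₀ = P(outcome | unexposed) = 202/2099 = 0.096236
Under exogeneity and monotonicity, PN = (p₁ − p₀)/p₁.
PN = (0.29784 − 0.096236) / 0.29784 ≈ 0.6769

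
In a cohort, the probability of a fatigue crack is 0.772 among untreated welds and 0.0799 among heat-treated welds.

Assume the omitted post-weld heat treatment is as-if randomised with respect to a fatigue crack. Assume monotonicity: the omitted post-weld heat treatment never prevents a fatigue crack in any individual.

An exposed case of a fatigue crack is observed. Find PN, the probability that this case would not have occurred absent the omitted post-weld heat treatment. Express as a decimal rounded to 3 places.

Let p₁ = 0.772, p₀ = 0.0799.
Under exogeneity and monotonicity, PN = (p₁ − p₀) / p₁.
PN = (0.772 − 0.0799) / 0.772 = 0.6921 / 0.772 ≈ 0.8965

PN ≈ 0.897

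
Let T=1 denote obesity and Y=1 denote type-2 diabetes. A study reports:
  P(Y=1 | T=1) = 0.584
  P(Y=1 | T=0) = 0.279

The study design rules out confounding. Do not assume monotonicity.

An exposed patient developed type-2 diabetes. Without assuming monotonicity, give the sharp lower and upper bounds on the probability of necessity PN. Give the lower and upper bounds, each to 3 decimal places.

0.522 ≤ PN ≤ 1.000

Let p₁ = 0.584, p₀ = 0.279.
Under exogeneity alone the bounds on PN are max{0,(p₁−p₀)/p₁} ≤ PN ≤ min{1,(1−p₀)/p₁}.
  lower = (p₁ − p₀)/p₁ = 0.305 / 0.584 ≈ 0.5223
  upper = min{1, (1 − p₀)/p₁} = 0.721 / 0.584 ≈ 1.2346 → capped at 1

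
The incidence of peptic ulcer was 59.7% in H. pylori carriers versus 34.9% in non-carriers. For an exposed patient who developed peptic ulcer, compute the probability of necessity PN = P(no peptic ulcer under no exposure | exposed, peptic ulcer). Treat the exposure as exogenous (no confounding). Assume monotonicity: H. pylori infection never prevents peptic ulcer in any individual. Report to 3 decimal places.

p₁ = 0.597, p₀ = 0.349.
Under exogeneity and monotonicity, PN = (p₁ − p₀) / p₁.
PN = (0.597 − 0.349) / 0.597 = 0.248 / 0.597 ≈ 0.4154

PN ≈ 0.415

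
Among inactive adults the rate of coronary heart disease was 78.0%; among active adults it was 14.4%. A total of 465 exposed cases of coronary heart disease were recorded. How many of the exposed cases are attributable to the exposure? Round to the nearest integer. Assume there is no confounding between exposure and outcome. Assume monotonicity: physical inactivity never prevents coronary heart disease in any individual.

about 379 cases

p₁ = 0.78, p₀ = 0.144.
PN = (p₁ − p₀)/p₁ = (0.78 − 0.144) / 0.78 ≈ 0.81538.
Attributable cases ≈ PN × (exposed cases) = 0.81538 × 465 ≈ 379.15.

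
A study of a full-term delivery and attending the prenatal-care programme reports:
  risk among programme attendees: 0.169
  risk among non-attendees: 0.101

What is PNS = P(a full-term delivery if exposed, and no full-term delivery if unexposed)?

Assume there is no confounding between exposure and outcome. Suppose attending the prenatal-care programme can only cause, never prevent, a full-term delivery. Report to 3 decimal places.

PNS ≈ 0.068

Let p₁ = 0.169, p₀ = 0.101.
Under exogeneity and monotonicity, PNS = p₁ − p₀.
PNS = 0.169 − 0.101 = 0.068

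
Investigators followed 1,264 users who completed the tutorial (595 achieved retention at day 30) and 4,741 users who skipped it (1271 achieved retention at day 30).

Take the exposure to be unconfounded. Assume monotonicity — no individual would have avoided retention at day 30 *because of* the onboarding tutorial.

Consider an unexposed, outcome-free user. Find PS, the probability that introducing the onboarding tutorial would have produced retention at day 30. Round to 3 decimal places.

p₁ = P(outcome | exposed) = 595/1264 = 0.47073
p₀ = P(outcome | unexposed) = 1271/4741 = 0.26809
Under exogeneity and monotonicity, PS = (p₁ − p₀) / (1 − p₀).
PS = (0.47073 − 0.26809) / (1 − 0.26809) = 0.20264 / 0.73191 ≈ 0.2769

PS ≈ 0.277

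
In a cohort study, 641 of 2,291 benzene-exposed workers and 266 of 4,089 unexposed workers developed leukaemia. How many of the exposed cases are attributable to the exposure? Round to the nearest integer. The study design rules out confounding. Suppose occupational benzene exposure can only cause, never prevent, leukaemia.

about 492 cases

p₁ = P(outcome | exposed) = 641/2291 = 0.27979
p₀ = P(outcome | unexposed) = 266/4089 = 0.065053
PN = (p₁ − p₀)/p₁ = (0.27979 − 0.065053) / 0.27979 ≈ 0.76750.
Attributable cases ≈ PN × (exposed cases) = 0.76750 × 641 ≈ 491.96.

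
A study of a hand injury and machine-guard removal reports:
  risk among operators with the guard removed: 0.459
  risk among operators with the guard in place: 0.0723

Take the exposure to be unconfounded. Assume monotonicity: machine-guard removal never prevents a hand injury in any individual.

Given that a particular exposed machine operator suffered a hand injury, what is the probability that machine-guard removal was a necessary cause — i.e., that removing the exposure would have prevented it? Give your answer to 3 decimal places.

Let p₁ = 0.459, p₀ = 0.0723.
Under exogeneity and monotonicity, PN = (p₁ − p₀) / p₁.
PN = (0.459 − 0.0723) / 0.459 = 0.3867 / 0.459 ≈ 0.8425

PN ≈ 0.842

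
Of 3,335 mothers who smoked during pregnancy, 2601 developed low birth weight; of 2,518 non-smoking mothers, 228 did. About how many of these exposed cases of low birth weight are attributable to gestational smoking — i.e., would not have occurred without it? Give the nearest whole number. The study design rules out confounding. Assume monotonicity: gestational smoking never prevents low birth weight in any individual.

about 2299 cases

p₁ = P(outcome | exposed) = 2601/3335 = 0.77991
p₀ = P(outcome | unexposed) = 228/2518 = 0.090548
PN = (p₁ − p₀)/p₁ = (0.77991 − 0.090548) / 0.77991 ≈ 0.88390.
Attributable cases ≈ PN × (exposed cases) = 0.88390 × 2601 ≈ 2299.02.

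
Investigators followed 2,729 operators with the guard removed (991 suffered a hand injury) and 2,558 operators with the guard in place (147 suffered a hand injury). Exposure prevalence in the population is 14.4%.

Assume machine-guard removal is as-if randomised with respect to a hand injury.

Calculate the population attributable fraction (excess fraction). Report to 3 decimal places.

p₁ = P(outcome | exposed) = 991/2729 = 0.36314
p₀ = P(outcome | unexposed) = 147/2558 = 0.057467
Overall risk P(Y=1) = π·p₁ + (1−π)·p₀ = 0.144×0.36314 + 0.856×0.057467 = 0.10148.
Under exogeneity, PAF = [P(Y=1) − p₀] / P(Y=1).
PAF = (0.10148 − 0.057467) / 0.10148 ≈ 0.4337

PAF ≈ 0.434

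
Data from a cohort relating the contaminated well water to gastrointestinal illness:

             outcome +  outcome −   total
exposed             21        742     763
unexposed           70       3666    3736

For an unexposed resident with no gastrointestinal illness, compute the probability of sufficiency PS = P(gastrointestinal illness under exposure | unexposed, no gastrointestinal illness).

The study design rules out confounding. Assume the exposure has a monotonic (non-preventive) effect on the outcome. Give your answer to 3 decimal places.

PS ≈ 0.009

p₁ = P(outcome | exposed) = 21/763 = 0.027523
p₀ = P(outcome | unexposed) = 70/3736 = 0.018737
Under exogeneity and monotonicity, PS = (p₁ − p₀)/(1 − p₀).
PS = (0.027523 − 0.018737) / 0.98126 ≈ 0.0090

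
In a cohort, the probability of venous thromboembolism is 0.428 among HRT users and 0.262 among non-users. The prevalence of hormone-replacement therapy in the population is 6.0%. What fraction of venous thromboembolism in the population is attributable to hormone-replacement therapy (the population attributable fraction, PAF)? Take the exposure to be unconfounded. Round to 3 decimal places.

PAF ≈ 0.037

Let p₁ = 0.428, p₀ = 0.262.
Overall risk P(Y=1) = π·p₁ + (1−π)·p₀ = 0.06×0.428 + 0.94×0.262 = 0.27196.
Under exogeneity, PAF = [P(Y=1) − p₀] / P(Y=1).
PAF = (0.27196 − 0.262) / 0.27196 ≈ 0.0366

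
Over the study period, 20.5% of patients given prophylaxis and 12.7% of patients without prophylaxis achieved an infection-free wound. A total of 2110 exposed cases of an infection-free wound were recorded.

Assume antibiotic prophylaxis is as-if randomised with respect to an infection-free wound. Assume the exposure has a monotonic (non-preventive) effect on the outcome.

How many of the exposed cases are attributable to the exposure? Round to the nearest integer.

p₁ = 0.205, p₀ = 0.127.
PN = (p₁ − p₀)/p₁ = (0.205 − 0.127) / 0.205 ≈ 0.38049.
Attributable cases ≈ PN × (exposed cases) = 0.38049 × 2110 ≈ 802.83.

about 803 cases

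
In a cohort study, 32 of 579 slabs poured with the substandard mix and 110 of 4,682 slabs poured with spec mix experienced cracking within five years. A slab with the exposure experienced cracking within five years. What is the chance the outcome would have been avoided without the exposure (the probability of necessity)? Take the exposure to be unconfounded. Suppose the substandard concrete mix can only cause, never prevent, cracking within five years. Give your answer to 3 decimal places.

p₁ = P(outcome | exposed) = 32/579 = 0.055268
p₀ = P(outcome | unexposed) = 110/4682 = 0.023494
Under exogeneity and monotonicity, PN = (p₁ − p₀) / p₁.
PN = (0.055268 − 0.023494) / 0.055268 = 0.031773 / 0.055268 ≈ 0.5749

PN ≈ 0.575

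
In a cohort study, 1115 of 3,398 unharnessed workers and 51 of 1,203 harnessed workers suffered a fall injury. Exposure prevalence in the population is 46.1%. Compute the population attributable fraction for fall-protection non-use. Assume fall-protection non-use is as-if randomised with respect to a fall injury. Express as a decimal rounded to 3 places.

p₁ = P(outcome | exposed) = 1115/3398 = 0.32813
p₀ = P(outcome | unexposed) = 51/1203 = 0.042394
Overall risk P(Y=1) = π·p₁ + (1−π)·p₀ = 0.461×0.32813 + 0.539×0.042394 = 0.17412.
Under exogeneity, PAF = [P(Y=1) − p₀] / P(Y=1).
PAF = (0.17412 − 0.042394) / 0.17412 ≈ 0.7565

PAF ≈ 0.757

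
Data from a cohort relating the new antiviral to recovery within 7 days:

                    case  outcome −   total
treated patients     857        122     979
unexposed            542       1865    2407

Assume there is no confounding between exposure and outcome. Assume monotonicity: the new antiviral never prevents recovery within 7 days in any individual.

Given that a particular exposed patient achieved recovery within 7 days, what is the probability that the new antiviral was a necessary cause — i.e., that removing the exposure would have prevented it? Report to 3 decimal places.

PN ≈ 0.743

p₁ = P(outcome | exposed) = 857/979 = 0.87538
p₀ = P(outcome | unexposed) = 542/2407 = 0.22518
Under exogeneity and monotonicity, PN = (p₁ − p₀) / p₁.
PN = (0.87538 − 0.22518) / 0.87538 = 0.65021 / 0.87538 ≈ 0.7428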